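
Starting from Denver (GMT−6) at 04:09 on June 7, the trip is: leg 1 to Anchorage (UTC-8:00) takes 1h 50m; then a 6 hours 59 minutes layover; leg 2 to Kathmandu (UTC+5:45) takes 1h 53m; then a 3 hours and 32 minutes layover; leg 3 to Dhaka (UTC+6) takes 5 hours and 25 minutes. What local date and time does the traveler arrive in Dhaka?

11:48 on Jun 8

Convert departure to UTC: 04:09 + 6:00 = 10:09 UTC on Jun 7.
Add 1 hour and 50 minutes leg 1 → 11:59 UTC.
Add 6 hours and 59 minutes layover in Anchorage → 18:58 UTC.
Add 1 hour and 53 minutes leg 2 → 20:51 UTC.
Add 3 hours 32 minutes layover in Kathmandu → 00:23 UTC (Jun 8).
Add 5 hours 25 minutes leg 3 → 05:48 UTC.
Dhaka is UTC+6:00, so local arrival = 05:48 + 6:00 = 11:48 on Jun 8.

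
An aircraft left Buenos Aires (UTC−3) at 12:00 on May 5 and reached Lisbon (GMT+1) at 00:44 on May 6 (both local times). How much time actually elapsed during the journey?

8 hours 44 minutes

Lisbon is 4:00 ahead of Buenos Aires.
Clock-face elapsed time (ignoring zones) is 12 hours 44 minutes.
Actual elapsed = 12 hours 44 minutes − 4:00 = 8 hours 44 minutes.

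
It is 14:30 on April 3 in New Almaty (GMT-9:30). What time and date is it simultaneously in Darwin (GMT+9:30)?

In UTC: 14:30 + 9:30 = 00:00 on Apr 4.
Darwin is UTC+9:30: 00:00 + 9:30 = 09:30 on Apr 4.

09:30 on Apr 4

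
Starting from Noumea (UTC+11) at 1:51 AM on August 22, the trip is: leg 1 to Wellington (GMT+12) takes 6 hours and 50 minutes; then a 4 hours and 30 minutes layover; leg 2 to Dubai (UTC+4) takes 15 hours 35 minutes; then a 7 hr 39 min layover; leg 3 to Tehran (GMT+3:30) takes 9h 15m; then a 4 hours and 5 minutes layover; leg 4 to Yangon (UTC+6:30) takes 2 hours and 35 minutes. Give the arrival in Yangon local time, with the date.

11:50 PM on Aug 23

Convert departure to UTC: 1:51 AM − 11:00 = 2:51 PM UTC on Aug 21.
Add 6 hours 50 minutes leg 1 → 9:41 PM UTC.
Add 4 hours and 30 minutes layover in Wellington → 2:11 AM UTC (Aug 22).
Add 15 hours and 35 minutes leg 2 → 5:46 PM UTC.
Add 7 hours 39 minutes layover in Dubai → 1:25 AM UTC (Aug 23).
Add 9 hours 15 minutes leg 3 → 10:40 AM UTC.
Add 4 hours 5 minutes layover in Tehran → 2:45 PM UTC.
Add 2 hours 35 minutes leg 4 → 5:20 PM UTC.
Yangon is UTC+6:30, so local arrival = 5:20 PM + 6:30 = 11:50 PM on Aug 23.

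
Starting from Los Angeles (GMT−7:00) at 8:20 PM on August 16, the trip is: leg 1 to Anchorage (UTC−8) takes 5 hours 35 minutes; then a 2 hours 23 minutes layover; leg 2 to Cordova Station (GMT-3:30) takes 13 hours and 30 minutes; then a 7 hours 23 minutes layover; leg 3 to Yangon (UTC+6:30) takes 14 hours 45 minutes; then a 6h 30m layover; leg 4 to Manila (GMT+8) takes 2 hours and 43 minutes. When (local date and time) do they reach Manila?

4:09 PM on Aug 19

Convert departure to UTC: 8:20 PM + 7:00 = 3:20 AM UTC on Aug 17.
Add 5 hours and 35 minutes leg 1 → 8:55 AM UTC.
Add 2 hours and 23 minutes layover in Anchorage → 11:18 AM UTC.
Add 13 hours 30 minutes leg 2 → 12:48 AM UTC (Aug 18).
Add 7 hours and 23 minutes layover in Cordova Station → 8:11 AM UTC.
Add 14 hours and 45 minutes leg 3 → 10:56 PM UTC.
Add 6 hours and 30 minutes layover in Yangon → 5:26 AM UTC (Aug 19).
Add 2 hours and 43 minutes leg 4 → 8:09 AM UTC.
Manila is UTC+8:00, so local arrival = 8:09 AM + 8:00 = 4:09 PM on Aug 19.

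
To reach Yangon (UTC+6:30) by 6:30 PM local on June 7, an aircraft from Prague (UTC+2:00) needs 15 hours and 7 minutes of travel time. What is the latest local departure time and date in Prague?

10:53 PM on June 6

Target arrival in UTC: 6:30 PM − 6:30 = 12:00 PM on Jun 7.
Subtract 15 hours 7 minutes → departure 8:53 PM UTC on Jun 6.
Prague is UTC+2:00: 8:53 PM + 2:00 = 10:53 PM on Jun 6.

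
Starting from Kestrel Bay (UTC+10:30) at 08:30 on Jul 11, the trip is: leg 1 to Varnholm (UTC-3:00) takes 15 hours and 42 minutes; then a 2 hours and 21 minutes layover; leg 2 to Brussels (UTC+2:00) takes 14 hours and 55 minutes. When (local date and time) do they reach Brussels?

08:58 on July 12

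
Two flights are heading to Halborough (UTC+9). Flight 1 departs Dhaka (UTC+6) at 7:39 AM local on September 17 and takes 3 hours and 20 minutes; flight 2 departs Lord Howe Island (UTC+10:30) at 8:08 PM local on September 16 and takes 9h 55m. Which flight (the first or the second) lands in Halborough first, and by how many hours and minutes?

Flight 1 in UTC: 7:39 AM − 6:00 = 1:39 AM on Sep 17.
+3 hours 20 minutes → arrive 4:59 AM UTC on Sep 17.
Flight 2 in UTC: 8:08 PM − 10:30 = 9:38 AM on Sep 16.
+9 hours and 55 minutes → arrive 7:33 PM UTC on Sep 16.
Flight 2 lands earlier by 9 hours 26 minutes.

the second, by 9 hours 26 minutes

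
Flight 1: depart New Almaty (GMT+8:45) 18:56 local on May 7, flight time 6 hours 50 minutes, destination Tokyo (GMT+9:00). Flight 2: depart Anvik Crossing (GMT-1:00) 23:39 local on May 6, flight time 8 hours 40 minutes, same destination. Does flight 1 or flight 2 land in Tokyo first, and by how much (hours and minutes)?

Flight 1 in UTC: 18:56 − 8:45 = 10:11 on May 7.
+6 hours 50 minutes → arrive 17:01 UTC on May 7.
Flight 2 in UTC: 23:39 + 1:00 = 00:39 on May 7.
+8 hours and 40 minutes → arrive 09:19 UTC on May 7.
Flight 2 lands earlier by 7 hours 42 minutes.

the second, by 7 hours 42 minutes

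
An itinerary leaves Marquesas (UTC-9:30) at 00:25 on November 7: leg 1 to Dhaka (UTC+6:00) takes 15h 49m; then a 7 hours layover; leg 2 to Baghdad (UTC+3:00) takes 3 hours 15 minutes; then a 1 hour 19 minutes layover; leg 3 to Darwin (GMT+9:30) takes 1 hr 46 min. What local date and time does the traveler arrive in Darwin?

00:34 on November 9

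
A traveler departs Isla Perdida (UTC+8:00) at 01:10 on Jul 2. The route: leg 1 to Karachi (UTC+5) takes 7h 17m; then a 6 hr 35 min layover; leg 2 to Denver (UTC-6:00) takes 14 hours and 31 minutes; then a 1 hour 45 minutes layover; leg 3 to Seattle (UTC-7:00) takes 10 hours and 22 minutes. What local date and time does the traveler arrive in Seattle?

Convert departure to UTC: 01:10 − 8:00 = 17:10 UTC on Jul 1.
Add 7 hours 17 minutes leg 1 → 00:27 UTC (Jul 2).
Add 6 hours 35 minutes layover in Karachi → 07:02 UTC.
Add 14 hours 31 minutes leg 2 → 21:33 UTC.
Add 1 hour 45 minutes layover in Denver → 23:18 UTC.
Add 10 hours 22 minutes leg 3 → 09:40 UTC (Jul 3).
Seattle is UTC−7:00, so local arrival = 09:40 − 7:00 = 02:40 on Jul 3.

02:40 on July 3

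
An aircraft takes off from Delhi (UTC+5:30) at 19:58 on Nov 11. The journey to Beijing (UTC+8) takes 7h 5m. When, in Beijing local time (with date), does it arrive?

05:33 on November 12

Convert departure to UTC: 19:58 − 5:30 = 14:28 UTC on Nov 11.
Add 7 hours and 5 minutes travel time → 21:33 UTC.
Beijing is UTC+8:00, so local arrival = 21:33 + 8:00 = 05:33 on Nov 12.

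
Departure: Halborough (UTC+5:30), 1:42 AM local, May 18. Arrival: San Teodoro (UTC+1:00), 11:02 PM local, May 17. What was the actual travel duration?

Departure in UTC: 1:42 AM − 5:30 = 8:12 PM on May 17.
Arrival in UTC: 11:02 PM − 1:00 = 10:02 PM on May 17.
Elapsed = 10:02 PM − 8:12 PM = 1 hour 50 minutes.

1 hour 50 minutes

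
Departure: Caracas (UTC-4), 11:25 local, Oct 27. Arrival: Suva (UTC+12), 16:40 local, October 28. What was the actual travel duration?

13 hours 15 minutes

Departure in UTC: 11:25 + 4:00 = 15:25 on Oct 27.
Arrival in UTC: 16:40 − 12:00 = 04:40 on Oct 28.
Elapsed = 04:40 − 15:25 (+1 day) = 13 hours 15 minutes.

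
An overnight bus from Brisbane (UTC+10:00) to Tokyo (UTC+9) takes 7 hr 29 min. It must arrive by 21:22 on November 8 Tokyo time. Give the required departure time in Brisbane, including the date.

Target arrival in UTC: 21:22 − 9:00 = 12:22 on Nov 8.
Subtract 7 hours and 29 minutes → departure 04:53 UTC on Nov 8.
Brisbane is UTC+10:00: 04:53 + 10:00 = 14:53 on Nov 8.

14:53 on November 8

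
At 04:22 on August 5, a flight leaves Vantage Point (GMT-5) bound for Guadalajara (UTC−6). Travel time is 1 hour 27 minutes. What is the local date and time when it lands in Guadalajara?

Convert departure to UTC: 04:22 + 5:00 = 09:22 UTC on Aug 5.
Add 1 hour 27 minutes travel time → 10:49 UTC.
Guadalajara is UTC−6:00, so local arrival = 10:49 − 6:00 = 04:49 on Aug 5.

04:49 on Aug 5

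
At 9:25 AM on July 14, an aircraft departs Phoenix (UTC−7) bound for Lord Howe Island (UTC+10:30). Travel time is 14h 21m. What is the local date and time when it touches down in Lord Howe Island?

Convert departure to UTC: 9:25 AM + 7:00 = 4:25 PM UTC on Jul 14.
Add 14 hours 21 minutes travel time → 6:46 AM UTC (Jul 15).
Lord Howe Island is UTC+10:30, so local arrival = 6:46 AM + 10:30 = 5:16 PM on Jul 15.

5:16 PM on July 15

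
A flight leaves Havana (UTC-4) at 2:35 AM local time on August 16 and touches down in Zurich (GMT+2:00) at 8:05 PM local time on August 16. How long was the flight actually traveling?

11 hours 30 minutes

Departure in UTC: 2:35 AM + 4:00 = 6:35 AM on Aug 16.
Arrival in UTC: 8:05 PM − 2:00 = 6:05 PM on Aug 16.
Elapsed = 6:05 PM − 6:35 AM = 11 hours 30 minutes.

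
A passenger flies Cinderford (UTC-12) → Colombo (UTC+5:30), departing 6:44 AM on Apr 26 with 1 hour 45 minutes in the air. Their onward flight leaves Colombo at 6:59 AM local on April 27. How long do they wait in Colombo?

5 hours

Convert departure to UTC: 6:44 AM + 12:00 = 6:44 PM UTC on Apr 26.
Add 1 hour and 45 minutes flight time → 8:29 PM UTC.
Colombo is UTC+5:30, so local arrival = 8:29 PM + 5:30 = 1:59 AM on Apr 27.
Layover = 6:59 AM − 1:59 AM = 5 hours.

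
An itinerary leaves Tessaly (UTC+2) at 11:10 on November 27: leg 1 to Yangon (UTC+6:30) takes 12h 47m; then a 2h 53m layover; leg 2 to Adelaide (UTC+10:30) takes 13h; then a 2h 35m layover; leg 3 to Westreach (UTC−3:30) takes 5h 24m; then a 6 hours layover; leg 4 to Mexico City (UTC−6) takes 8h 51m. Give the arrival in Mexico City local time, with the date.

06:40 on November 29

Convert departure to UTC: 11:10 − 2:00 = 09:10 UTC on Nov 27.
Add 12 hours and 47 minutes leg 1 → 21:57 UTC.
Add 2 hours and 53 minutes layover in Yangon → 00:50 UTC (Nov 28).
Add 13 hours leg 2 → 13:50 UTC.
Add 2 hours and 35 minutes layover in Adelaide → 16:25 UTC.
Add 5 hours and 24 minutes leg 3 → 21:49 UTC.
Add 6 hours layover in Westreach → 03:49 UTC (Nov 29).
Add 8 hours and 51 minutes leg 4 → 12:40 UTC.
Mexico City is UTC−6:00, so local arrival = 12:40 − 6:00 = 06:40 on Nov 29.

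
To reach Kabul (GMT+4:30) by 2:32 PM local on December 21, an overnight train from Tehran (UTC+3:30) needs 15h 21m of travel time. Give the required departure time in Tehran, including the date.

10:11 PM on Dec 20

Target arrival in UTC: 2:32 PM − 4:30 = 10:02 AM on Dec 21.
Subtract 15 hours and 21 minutes → departure 6:41 PM UTC on Dec 20.
Tehran is UTC+3:30: 6:41 PM + 3:30 = 10:11 PM on Dec 20.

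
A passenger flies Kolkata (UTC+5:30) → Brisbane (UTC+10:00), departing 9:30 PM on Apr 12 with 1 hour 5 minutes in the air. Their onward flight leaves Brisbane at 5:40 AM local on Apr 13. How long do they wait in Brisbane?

Convert departure to UTC: 9:30 PM − 5:30 = 4:00 PM UTC on Apr 12.
Add 1 hour 5 minutes flight time → 5:05 PM UTC.
Brisbane is UTC+10:00, so local arrival = 5:05 PM + 10:00 = 3:05 AM on Apr 13.
Layover = 5:40 AM − 3:05 AM = 2 hours 35 minutes.

2 hours 35 minutes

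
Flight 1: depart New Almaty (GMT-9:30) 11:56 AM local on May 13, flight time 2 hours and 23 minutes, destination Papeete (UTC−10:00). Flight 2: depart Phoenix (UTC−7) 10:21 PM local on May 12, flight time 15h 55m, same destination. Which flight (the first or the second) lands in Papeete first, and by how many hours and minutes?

the second, by 2 hours 33 minutes

Flight 1 in UTC: 11:56 AM + 9:30 = 9:26 PM on May 13.
+2 hours and 23 minutes → arrive 11:49 PM UTC on May 13.
Flight 2 in UTC: 10:21 PM + 7:00 = 5:21 AM on May 13.
+15 hours and 55 minutes → arrive 9:16 PM UTC on May 13.
Flight 2 lands earlier by 2 hours 33 minutes.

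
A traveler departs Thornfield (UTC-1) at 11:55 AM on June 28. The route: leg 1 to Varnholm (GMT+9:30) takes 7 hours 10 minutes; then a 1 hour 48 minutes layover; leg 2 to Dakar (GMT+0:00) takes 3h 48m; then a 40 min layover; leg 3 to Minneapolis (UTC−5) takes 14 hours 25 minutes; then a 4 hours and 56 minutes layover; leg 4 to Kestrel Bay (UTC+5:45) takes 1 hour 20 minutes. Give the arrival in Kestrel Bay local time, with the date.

4:47 AM on June 30

Convert departure to UTC: 11:55 AM + 1:00 = 12:55 PM UTC on Jun 28.
Add 7 hours and 10 minutes leg 1 → 8:05 PM UTC.
Add 1 hour 48 minutes layover in Varnholm → 9:53 PM UTC.
Add 3 hours and 48 minutes leg 2 → 1:41 AM UTC (Jun 29).
Add 40 minutes layover in Dakar → 2:21 AM UTC.
Add 14 hours and 25 minutes leg 3 → 4:46 PM UTC.
Add 4 hours 56 minutes layover in Minneapolis → 9:42 PM UTC.
Add 1 hour 20 minutes leg 4 → 11:02 PM UTC.
Kestrel Bay is UTC+5:45, so local arrival = 11:02 PM + 5:45 = 4:47 AM on Jun 30.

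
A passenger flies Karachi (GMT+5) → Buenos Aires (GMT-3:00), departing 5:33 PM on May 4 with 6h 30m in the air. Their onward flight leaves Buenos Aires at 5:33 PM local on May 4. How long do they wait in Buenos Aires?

Convert departure to UTC: 5:33 PM − 5:00 = 12:33 PM UTC on May 4.
Add 6 hours 30 minutes flight time → 7:03 PM UTC.
Buenos Aires is UTC−3:00, so local arrival = 7:03 PM − 3:00 = 4:03 PM on May 4.
Layover = 5:33 PM − 4:03 PM = 1 hour 30 minutes.

1 hour 30 minutes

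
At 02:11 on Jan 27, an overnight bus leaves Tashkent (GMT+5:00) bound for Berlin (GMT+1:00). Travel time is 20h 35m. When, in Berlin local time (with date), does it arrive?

Berlin is 4:00 behind Tashkent.
After 20 hours 35 minutes it is 22:46 in Tashkent.
Shift by the zone difference: 22:46 − 4:00 = 18:46 on Jan 27 in Berlin.

18:46 on Jan 27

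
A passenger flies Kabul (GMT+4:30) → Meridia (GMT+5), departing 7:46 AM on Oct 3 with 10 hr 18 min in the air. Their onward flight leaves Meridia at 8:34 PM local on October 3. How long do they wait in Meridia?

Convert departure to UTC: 7:46 AM − 4:30 = 3:16 AM UTC on Oct 3.
Add 10 hours 18 minutes flight time → 1:34 PM UTC.
Meridia is UTC+5:00, so local arrival = 1:34 PM + 5:00 = 6:34 PM on Oct 3.
Layover = 8:34 PM − 6:34 PM = 2 hours.

2 hours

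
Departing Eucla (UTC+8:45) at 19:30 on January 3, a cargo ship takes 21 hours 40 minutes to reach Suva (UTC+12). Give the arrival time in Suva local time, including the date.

20:25 on January 4

Convert departure to UTC: 19:30 − 8:45 = 10:45 UTC on Jan 3.
Add 21 hours and 40 minutes travel time → 08:25 UTC (Jan 4).
Suva is UTC+12:00, so local arrival = 08:25 + 12:00 = 20:25 on Jan 4.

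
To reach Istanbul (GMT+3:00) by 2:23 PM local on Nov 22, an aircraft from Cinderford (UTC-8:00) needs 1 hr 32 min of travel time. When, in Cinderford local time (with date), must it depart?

Target arrival in UTC: 2:23 PM − 3:00 = 11:23 AM on Nov 22.
Subtract 1 hour and 32 minutes → departure 9:51 AM UTC on Nov 22.
Cinderford is UTC−8:00: 9:51 AM − 8:00 = 1:51 AM on Nov 22.

1:51 AM on November 22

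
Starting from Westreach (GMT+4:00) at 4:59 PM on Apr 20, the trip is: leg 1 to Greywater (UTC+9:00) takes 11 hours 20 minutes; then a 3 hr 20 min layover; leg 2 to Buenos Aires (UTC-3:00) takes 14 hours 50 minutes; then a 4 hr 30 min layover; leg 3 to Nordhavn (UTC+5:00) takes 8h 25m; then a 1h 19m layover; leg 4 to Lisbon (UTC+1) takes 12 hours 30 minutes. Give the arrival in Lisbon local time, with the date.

Convert departure to UTC: 4:59 PM − 4:00 = 12:59 PM UTC on Apr 20.
Add 11 hours and 20 minutes leg 1 → 12:19 AM UTC (Apr 21).
Add 3 hours and 20 minutes layover in Greywater → 3:39 AM UTC.
Add 14 hours and 50 minutes leg 2 → 6:29 PM UTC.
Add 4 hours and 30 minutes layover in Buenos Aires → 10:59 PM UTC.
Add 8 hours and 25 minutes leg 3 → 7:24 AM UTC (Apr 22).
Add 1 hour and 19 minutes layover in Nordhavn → 8:43 AM UTC.
Add 12 hours and 30 minutes leg 4 → 9:13 PM UTC.
Lisbon is UTC+1:00, so local arrival = 9:13 PM + 1:00 = 10:13 PM on Apr 22.

10:13 PM on Apr 22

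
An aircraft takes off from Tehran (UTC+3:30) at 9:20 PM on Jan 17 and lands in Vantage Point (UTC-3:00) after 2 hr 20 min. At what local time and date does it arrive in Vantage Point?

Vantage Point is 6:30 behind Tehran.
After 2 hours and 20 minutes it is 11:40 PM in Tehran.
Shift by the zone difference: 11:40 PM − 6:30 = 5:10 PM on Jan 17 in Vantage Point.

5:10 PM on Jan 17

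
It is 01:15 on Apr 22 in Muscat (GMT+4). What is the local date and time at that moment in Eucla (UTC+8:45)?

In UTC: 01:15 − 4:00 = 21:15 on Apr 21.
Eucla is UTC+8:45: 21:15 + 8:45 = 06:00 on Apr 22.

06:00 on April 22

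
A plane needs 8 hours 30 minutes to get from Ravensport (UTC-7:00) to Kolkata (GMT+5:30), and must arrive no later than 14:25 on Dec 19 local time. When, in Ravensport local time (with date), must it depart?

Target arrival in UTC: 14:25 − 5:30 = 08:55 on Dec 19.
Subtract 8 hours and 30 minutes → departure 00:25 UTC on Dec 19.
Ravensport is UTC−7:00: 00:25 − 7:00 = 17:25 on Dec 18.

17:25 on December 18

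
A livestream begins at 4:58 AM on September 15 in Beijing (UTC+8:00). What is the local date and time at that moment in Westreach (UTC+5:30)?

In UTC: 4:58 AM − 8:00 = 8:58 PM on Sep 14.
Westreach is UTC+5:30: 8:58 PM + 5:30 = 2:28 AM on Sep 15.

2:28 AM on Sep 15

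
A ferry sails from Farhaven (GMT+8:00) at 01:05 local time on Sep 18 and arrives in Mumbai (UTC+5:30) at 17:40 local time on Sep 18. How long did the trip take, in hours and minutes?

19 hours 5 minutes

Departure in UTC: 01:05 − 8:00 = 17:05 on Sep 17.
Arrival in UTC: 17:40 − 5:30 = 12:10 on Sep 18.
Elapsed = 12:10 − 17:05 (+1 day) = 19 hours 5 minutes.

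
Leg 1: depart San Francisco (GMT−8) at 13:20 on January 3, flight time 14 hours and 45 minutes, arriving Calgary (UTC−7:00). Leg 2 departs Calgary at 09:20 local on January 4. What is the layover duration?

4 hours 15 minutes

Convert departure to UTC: 13:20 + 8:00 = 21:20 UTC on Jan 3.
Add 14 hours 45 minutes flight time → 12:05 UTC (Jan 4).
Calgary is UTC−7:00, so local arrival = 12:05 − 7:00 = 05:05 on Jan 4.
Layover = 09:20 − 05:05 = 4 hours 15 minutes.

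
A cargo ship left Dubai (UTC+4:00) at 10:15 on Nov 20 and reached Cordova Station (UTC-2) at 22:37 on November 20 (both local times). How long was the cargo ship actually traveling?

Departure in UTC: 10:15 − 4:00 = 06:15 on Nov 20.
Arrival in UTC: 22:37 + 2:00 = 00:37 on Nov 21.
Elapsed = 00:37 − 06:15 (+1 day) = 18 hours 22 minutes.

18 hours 22 minutes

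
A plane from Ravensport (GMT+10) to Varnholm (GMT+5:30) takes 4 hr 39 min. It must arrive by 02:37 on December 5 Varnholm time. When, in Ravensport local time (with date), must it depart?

Target arrival in UTC: 02:37 − 5:30 = 21:07 on Dec 4.
Subtract 4 hours and 39 minutes → departure 16:28 UTC on Dec 4.
Ravensport is UTC+10:00: 16:28 + 10:00 = 02:28 on Dec 5.

02:28 on December 5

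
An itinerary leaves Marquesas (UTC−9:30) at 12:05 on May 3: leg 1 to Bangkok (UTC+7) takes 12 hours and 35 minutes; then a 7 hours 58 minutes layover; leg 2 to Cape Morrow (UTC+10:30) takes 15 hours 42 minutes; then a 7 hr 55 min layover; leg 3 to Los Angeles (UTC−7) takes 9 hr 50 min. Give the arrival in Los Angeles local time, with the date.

20:35 on May 5

Convert departure to UTC: 12:05 + 9:30 = 21:35 UTC on May 3.
Add 12 hours 35 minutes leg 1 → 10:10 UTC (May 4).
Add 7 hours and 58 minutes layover in Bangkok → 18:08 UTC.
Add 15 hours 42 minutes leg 2 → 09:50 UTC (May 5).
Add 7 hours 55 minutes layover in Cape Morrow → 17:45 UTC.
Add 9 hours and 50 minutes leg 3 → 03:35 UTC (May 6).
Los Angeles is UTC−7:00, so local arrival = 03:35 − 7:00 = 20:35 on May 5.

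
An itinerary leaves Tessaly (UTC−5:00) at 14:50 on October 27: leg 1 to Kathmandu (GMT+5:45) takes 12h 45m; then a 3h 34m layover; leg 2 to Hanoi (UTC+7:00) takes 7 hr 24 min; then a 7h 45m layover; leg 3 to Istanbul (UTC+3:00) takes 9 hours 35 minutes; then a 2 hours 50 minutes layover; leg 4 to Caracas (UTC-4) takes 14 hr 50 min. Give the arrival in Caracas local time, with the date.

02:33 on Oct 30

Convert departure to UTC: 14:50 + 5:00 = 19:50 UTC on Oct 27.
Add 12 hours 45 minutes leg 1 → 08:35 UTC (Oct 28).
Add 3 hours 34 minutes layover in Kathmandu → 12:09 UTC.
Add 7 hours and 24 minutes leg 2 → 19:33 UTC.
Add 7 hours and 45 minutes layover in Hanoi → 03:18 UTC (Oct 29).
Add 9 hours and 35 minutes leg 3 → 12:53 UTC.
Add 2 hours and 50 minutes layover in Istanbul → 15:43 UTC.
Add 14 hours 50 minutes leg 4 → 06:33 UTC (Oct 30).
Caracas is UTC−4:00, so local arrival = 06:33 − 4:00 = 02:33 on Oct 30.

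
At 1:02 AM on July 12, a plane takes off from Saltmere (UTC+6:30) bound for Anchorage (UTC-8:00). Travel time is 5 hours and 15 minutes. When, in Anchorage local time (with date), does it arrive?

Anchorage is 14:30 behind Saltmere.
After 5 hours and 15 minutes it is 6:17 AM in Saltmere.
Shift by the zone difference: 6:17 AM − 14:30 = 3:47 PM on Jul 11 in Anchorage.

3:47 PM on July 11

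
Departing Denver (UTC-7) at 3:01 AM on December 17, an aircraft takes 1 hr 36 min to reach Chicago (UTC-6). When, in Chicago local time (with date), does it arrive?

Convert departure to UTC: 3:01 AM + 7:00 = 10:01 AM UTC on Dec 17.
Add 1 hour 36 minutes travel time → 11:37 AM UTC.
Chicago is UTC−6:00, so local arrival = 11:37 AM − 6:00 = 5:37 AM on Dec 17.

5:37 AM on Dec 17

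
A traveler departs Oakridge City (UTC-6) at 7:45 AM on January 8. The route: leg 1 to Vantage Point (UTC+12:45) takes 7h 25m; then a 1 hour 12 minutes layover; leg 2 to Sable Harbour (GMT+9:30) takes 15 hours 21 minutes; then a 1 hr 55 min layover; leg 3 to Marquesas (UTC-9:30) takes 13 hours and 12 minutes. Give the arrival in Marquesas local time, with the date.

Convert departure to UTC: 7:45 AM + 6:00 = 1:45 PM UTC on Jan 8.
Add 7 hours and 25 minutes leg 1 → 9:10 PM UTC.
Add 1 hour and 12 minutes layover in Vantage Point → 10:22 PM UTC.
Add 15 hours 21 minutes leg 2 → 1:43 PM UTC (Jan 9).
Add 1 hour 55 minutes layover in Sable Harbour → 3:38 PM UTC.
Add 13 hours and 12 minutes leg 3 → 4:50 AM UTC (Jan 10).
Marquesas is UTC−9:30, so local arrival = 4:50 AM − 9:30 = 7:20 PM on Jan 9.

7:20 PM on Jan 9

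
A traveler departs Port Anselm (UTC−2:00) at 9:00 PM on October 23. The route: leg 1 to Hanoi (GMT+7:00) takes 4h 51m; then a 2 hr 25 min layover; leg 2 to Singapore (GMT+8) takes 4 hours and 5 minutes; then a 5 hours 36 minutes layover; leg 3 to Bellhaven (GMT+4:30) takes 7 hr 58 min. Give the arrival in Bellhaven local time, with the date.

4:25 AM on October 25

Convert departure to UTC: 9:00 PM + 2:00 = 11:00 PM UTC on Oct 23.
Add 4 hours 51 minutes leg 1 → 3:51 AM UTC (Oct 24).
Add 2 hours and 25 minutes layover in Hanoi → 6:16 AM UTC.
Add 4 hours 5 minutes leg 2 → 10:21 AM UTC.
Add 5 hours 36 minutes layover in Singapore → 3:57 PM UTC.
Add 7 hours and 58 minutes leg 3 → 11:55 PM UTC.
Bellhaven is UTC+4:30, so local arrival = 11:55 PM + 4:30 = 4:25 AM on Oct 25.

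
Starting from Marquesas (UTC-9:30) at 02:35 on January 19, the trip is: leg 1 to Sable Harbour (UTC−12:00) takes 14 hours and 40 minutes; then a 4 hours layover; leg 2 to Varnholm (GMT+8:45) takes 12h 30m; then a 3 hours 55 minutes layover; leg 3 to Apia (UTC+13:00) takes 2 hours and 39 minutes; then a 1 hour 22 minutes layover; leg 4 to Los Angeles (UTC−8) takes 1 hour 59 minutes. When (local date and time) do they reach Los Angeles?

21:10 on January 20

Convert departure to UTC: 02:35 + 9:30 = 12:05 UTC on Jan 19.
Add 14 hours and 40 minutes leg 1 → 02:45 UTC (Jan 20).
Add 4 hours layover in Sable Harbour → 06:45 UTC.
Add 12 hours and 30 minutes leg 2 → 19:15 UTC.
Add 3 hours 55 minutes layover in Varnholm → 23:10 UTC.
Add 2 hours 39 minutes leg 3 → 01:49 UTC (Jan 21).
Add 1 hour and 22 minutes layover in Apia → 03:11 UTC.
Add 1 hour 59 minutes leg 4 → 05:10 UTC.
Los Angeles is UTC−8:00, so local arrival = 05:10 − 8:00 = 21:10 on Jan 20.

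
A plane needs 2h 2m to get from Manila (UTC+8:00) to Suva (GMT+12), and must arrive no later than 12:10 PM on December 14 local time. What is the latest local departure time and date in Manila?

6:08 AM on Dec 14

Target arrival in UTC: 12:10 PM − 12:00 = 12:10 AM on Dec 14.
Subtract 2 hours and 2 minutes → departure 10:08 PM UTC on Dec 13.
Manila is UTC+8:00: 10:08 PM + 8:00 = 6:08 AM on Dec 14.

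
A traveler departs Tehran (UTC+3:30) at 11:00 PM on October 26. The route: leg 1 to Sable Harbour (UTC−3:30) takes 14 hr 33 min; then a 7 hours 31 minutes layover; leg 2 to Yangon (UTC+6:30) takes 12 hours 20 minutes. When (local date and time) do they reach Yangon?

12:24 PM on Oct 28

Convert departure to UTC: 11:00 PM − 3:30 = 7:30 PM UTC on Oct 26.
Add 14 hours 33 minutes leg 1 → 10:03 AM UTC (Oct 27).
Add 7 hours 31 minutes layover in Sable Harbour → 5:34 PM UTC.
Add 12 hours 20 minutes leg 2 → 5:54 AM UTC (Oct 28).
Yangon is UTC+6:30, so local arrival = 5:54 AM + 6:30 = 12:24 PM on Oct 28.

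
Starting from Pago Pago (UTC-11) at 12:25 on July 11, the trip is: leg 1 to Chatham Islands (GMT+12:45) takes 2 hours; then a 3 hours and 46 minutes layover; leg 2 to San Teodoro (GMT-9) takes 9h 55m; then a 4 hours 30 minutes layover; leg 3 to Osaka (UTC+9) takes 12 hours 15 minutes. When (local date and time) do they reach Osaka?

Convert departure to UTC: 12:25 + 11:00 = 23:25 UTC on Jul 11.
Add 2 hours leg 1 → 01:25 UTC (Jul 12).
Add 3 hours 46 minutes layover in Chatham Islands → 05:11 UTC.
Add 9 hours 55 minutes leg 2 → 15:06 UTC.
Add 4 hours and 30 minutes layover in San Teodoro → 19:36 UTC.
Add 12 hours 15 minutes leg 3 → 07:51 UTC (Jul 13).
Osaka is UTC+9:00, so local arrival = 07:51 + 9:00 = 16:51 on Jul 13.

16:51 on July 13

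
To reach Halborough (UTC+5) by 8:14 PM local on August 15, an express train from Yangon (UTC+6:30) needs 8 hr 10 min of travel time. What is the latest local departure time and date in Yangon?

Target arrival in UTC: 8:14 PM − 5:00 = 3:14 PM on Aug 15.
Subtract 8 hours 10 minutes → departure 7:04 AM UTC on Aug 15.
Yangon is UTC+6:30: 7:04 AM + 6:30 = 1:34 PM on Aug 15.

1:34 PM on August 15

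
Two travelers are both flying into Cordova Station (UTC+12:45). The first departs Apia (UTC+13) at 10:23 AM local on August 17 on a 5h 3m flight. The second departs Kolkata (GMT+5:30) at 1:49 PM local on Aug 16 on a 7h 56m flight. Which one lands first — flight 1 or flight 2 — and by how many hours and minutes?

the second, by 10 hours 11 minutes

Flight 1 in UTC: 10:23 AM − 13:00 = 9:23 PM on Aug 16.
+5 hours and 3 minutes → arrive 2:26 AM UTC on Aug 17.
Flight 2 in UTC: 1:49 PM − 5:30 = 8:19 AM on Aug 16.
+7 hours and 56 minutes → arrive 4:15 PM UTC on Aug 16.
Flight 2 lands earlier by 10 hours 11 minutes.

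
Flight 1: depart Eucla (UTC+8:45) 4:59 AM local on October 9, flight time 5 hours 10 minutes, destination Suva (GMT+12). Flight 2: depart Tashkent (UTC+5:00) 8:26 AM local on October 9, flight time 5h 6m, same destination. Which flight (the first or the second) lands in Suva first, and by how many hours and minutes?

Flight 1 in UTC: 4:59 AM − 8:45 = 8:14 PM on Oct 8.
+5 hours 10 minutes → arrive 1:24 AM UTC on Oct 9.
Flight 2 in UTC: 8:26 AM − 5:00 = 3:26 AM on Oct 9.
+5 hours 6 minutes → arrive 8:32 AM UTC on Oct 9.
Flight 1 lands earlier by 7 hours 8 minutes.

the first, by 7 hours 8 minutes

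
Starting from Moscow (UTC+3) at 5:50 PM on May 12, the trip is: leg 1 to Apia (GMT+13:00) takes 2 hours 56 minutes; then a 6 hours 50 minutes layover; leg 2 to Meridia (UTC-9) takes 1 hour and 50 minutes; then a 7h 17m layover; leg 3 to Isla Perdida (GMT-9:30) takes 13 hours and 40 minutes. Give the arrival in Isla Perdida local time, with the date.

Convert departure to UTC: 5:50 PM − 3:00 = 2:50 PM UTC on May 12.
Add 2 hours and 56 minutes leg 1 → 5:46 PM UTC.
Add 6 hours and 50 minutes layover in Apia → 12:36 AM UTC (May 13).
Add 1 hour and 50 minutes leg 2 → 2:26 AM UTC.
Add 7 hours and 17 minutes layover in Meridia → 9:43 AM UTC.
Add 13 hours and 40 minutes leg 3 → 11:23 PM UTC.
Isla Perdida is UTC−9:30, so local arrival = 11:23 PM − 9:30 = 1:53 PM on May 13.

1:53 PM on May 13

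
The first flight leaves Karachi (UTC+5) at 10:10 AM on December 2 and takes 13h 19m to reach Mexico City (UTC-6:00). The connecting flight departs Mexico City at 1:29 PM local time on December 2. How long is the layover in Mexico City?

Convert departure to UTC: 10:10 AM − 5:00 = 5:10 AM UTC on Dec 2.
Add 13 hours 19 minutes flight time → 6:29 PM UTC.
Mexico City is UTC−6:00, so local arrival = 6:29 PM − 6:00 = 12:29 PM on Dec 2.
Layover = 1:29 PM − 12:29 PM = 1 hour.

1 hour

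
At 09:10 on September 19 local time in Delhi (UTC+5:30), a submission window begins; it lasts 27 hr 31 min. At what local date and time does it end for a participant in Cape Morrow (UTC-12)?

19:11 on Sep 19

Cape Morrow is 17:30 behind Delhi.
After 27 hours and 31 minutes it is 12:41 (Sep 20) in Delhi.
Shift by the zone difference: 12:41 − 17:30 = 19:11 on Sep 19 in Cape Morrow.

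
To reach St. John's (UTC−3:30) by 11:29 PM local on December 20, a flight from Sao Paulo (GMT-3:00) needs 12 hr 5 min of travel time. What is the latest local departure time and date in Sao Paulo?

Target arrival in UTC: 11:29 PM + 3:30 = 2:59 AM on Dec 21.
Subtract 12 hours 5 minutes → departure 2:54 PM UTC on Dec 20.
Sao Paulo is UTC−3:00: 2:54 PM − 3:00 = 11:54 AM on Dec 20.

11:54 AM on December 20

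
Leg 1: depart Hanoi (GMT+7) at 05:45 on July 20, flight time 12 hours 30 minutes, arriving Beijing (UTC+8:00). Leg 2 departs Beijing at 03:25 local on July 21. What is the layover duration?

8 hours 10 minutes

Convert departure to UTC: 05:45 − 7:00 = 22:45 UTC on Jul 19.
Add 12 hours 30 minutes flight time → 11:15 UTC (Jul 20).
Beijing is UTC+8:00, so local arrival = 11:15 + 8:00 = 19:15 on Jul 20.
Layover = 03:25 − 19:15 (+1 day) = 8 hours 10 minutes.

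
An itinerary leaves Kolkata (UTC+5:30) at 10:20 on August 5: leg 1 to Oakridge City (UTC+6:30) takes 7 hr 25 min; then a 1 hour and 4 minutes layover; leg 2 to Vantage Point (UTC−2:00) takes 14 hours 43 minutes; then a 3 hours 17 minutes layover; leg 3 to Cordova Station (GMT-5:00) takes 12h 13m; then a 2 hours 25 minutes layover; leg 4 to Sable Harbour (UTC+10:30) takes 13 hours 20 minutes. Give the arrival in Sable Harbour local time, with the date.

Convert departure to UTC: 10:20 − 5:30 = 04:50 UTC on Aug 5.
Add 7 hours 25 minutes leg 1 → 12:15 UTC.
Add 1 hour and 4 minutes layover in Oakridge City → 13:19 UTC.
Add 14 hours and 43 minutes leg 2 → 04:02 UTC (Aug 6).
Add 3 hours 17 minutes layover in Vantage Point → 07:19 UTC.
Add 12 hours and 13 minutes leg 3 → 19:32 UTC.
Add 2 hours and 25 minutes layover in Cordova Station → 21:57 UTC.
Add 13 hours 20 minutes leg 4 → 11:17 UTC (Aug 7).
Sable Harbour is UTC+10:30, so local arrival = 11:17 + 10:30 = 21:47 on Aug 7.

21:47 on August 7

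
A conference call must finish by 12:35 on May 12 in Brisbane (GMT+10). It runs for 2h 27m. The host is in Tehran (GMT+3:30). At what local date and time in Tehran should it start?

Target end time in UTC: 12:35 − 10:00 = 02:35 on May 12.
Subtract 2 hours 27 minutes → start 00:08 UTC on May 12.
Tehran is UTC+3:30: 00:08 + 3:30 = 03:38 on May 12.

03:38 on May 12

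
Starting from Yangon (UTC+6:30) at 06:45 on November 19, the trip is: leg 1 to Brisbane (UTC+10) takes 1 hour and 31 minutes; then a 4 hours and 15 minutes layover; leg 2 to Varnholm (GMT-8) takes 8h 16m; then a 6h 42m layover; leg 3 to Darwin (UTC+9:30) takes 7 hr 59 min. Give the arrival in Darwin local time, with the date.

Convert departure to UTC: 06:45 − 6:30 = 00:15 UTC on Nov 19.
Add 1 hour 31 minutes leg 1 → 01:46 UTC.
Add 4 hours and 15 minutes layover in Brisbane → 06:01 UTC.
Add 8 hours 16 minutes leg 2 → 14:17 UTC.
Add 6 hours and 42 minutes layover in Varnholm → 20:59 UTC.
Add 7 hours 59 minutes leg 3 → 04:58 UTC (Nov 20).
Darwin is UTC+9:30, so local arrival = 04:58 + 9:30 = 14:28 on Nov 20.

14:28 on Nov 20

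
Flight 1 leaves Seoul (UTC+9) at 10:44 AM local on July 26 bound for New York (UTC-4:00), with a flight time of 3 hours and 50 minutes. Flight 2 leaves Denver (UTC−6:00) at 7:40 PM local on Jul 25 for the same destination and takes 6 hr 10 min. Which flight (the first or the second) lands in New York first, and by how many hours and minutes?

Flight 1 in UTC: 10:44 AM − 9:00 = 1:44 AM on Jul 26.
+3 hours and 50 minutes → arrive 5:34 AM UTC on Jul 26.
Flight 2 in UTC: 7:40 PM + 6:00 = 1:40 AM on Jul 26.
+6 hours and 10 minutes → arrive 7:50 AM UTC on Jul 26.
Flight 1 lands earlier by 2 hours 16 minutes.

the first, by 2 hours 16 minutes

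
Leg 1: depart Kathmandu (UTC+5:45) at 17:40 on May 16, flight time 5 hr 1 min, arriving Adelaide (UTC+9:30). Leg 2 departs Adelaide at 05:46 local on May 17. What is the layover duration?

3 hours 20 minutes

Convert departure to UTC: 17:40 − 5:45 = 11:55 UTC on May 16.
Add 5 hours 1 minute flight time → 16:56 UTC.
Adelaide is UTC+9:30, so local arrival = 16:56 + 9:30 = 02:26 on May 17.
Layover = 05:46 − 02:26 = 3 hours 20 minutes.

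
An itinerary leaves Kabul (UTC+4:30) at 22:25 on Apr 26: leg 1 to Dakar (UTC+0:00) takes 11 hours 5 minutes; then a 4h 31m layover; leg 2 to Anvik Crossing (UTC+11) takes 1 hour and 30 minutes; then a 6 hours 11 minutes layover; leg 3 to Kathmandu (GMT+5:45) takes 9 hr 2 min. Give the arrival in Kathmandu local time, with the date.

07:59 on April 28

Convert departure to UTC: 22:25 − 4:30 = 17:55 UTC on Apr 26.
Add 11 hours 5 minutes leg 1 → 05:00 UTC (Apr 27).
Add 4 hours 31 minutes layover in Dakar → 09:31 UTC.
Add 1 hour and 30 minutes leg 2 → 11:01 UTC.
Add 6 hours and 11 minutes layover in Anvik Crossing → 17:12 UTC.
Add 9 hours 2 minutes leg 3 → 02:14 UTC (Apr 28).
Kathmandu is UTC+5:45, so local arrival = 02:14 + 5:45 = 07:59 on Apr 28.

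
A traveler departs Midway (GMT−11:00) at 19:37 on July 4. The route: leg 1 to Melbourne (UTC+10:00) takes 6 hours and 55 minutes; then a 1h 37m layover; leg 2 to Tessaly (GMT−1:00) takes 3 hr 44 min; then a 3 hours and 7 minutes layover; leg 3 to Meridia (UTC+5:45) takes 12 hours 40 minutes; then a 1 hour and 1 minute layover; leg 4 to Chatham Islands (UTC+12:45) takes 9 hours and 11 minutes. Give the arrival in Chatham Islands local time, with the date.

09:37 on July 7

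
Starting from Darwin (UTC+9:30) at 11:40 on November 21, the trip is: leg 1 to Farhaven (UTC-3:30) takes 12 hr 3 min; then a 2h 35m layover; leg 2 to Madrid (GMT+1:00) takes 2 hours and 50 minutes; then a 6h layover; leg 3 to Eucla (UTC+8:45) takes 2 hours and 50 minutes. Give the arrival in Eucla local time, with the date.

Convert departure to UTC: 11:40 − 9:30 = 02:10 UTC on Nov 21.
Add 12 hours and 3 minutes leg 1 → 14:13 UTC.
Add 2 hours 35 minutes layover in Farhaven → 16:48 UTC.
Add 2 hours 50 minutes leg 2 → 19:38 UTC.
Add 6 hours layover in Madrid → 01:38 UTC (Nov 22).
Add 2 hours 50 minutes leg 3 → 04:28 UTC.
Eucla is UTC+8:45, so local arrival = 04:28 + 8:45 = 13:13 on Nov 22.

13:13 on Nov 22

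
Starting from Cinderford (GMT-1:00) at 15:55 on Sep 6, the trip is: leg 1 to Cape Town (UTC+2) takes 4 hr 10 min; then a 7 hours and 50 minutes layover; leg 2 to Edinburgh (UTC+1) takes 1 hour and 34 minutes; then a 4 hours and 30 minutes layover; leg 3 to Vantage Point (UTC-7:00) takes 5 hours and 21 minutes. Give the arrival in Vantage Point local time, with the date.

Convert departure to UTC: 15:55 + 1:00 = 16:55 UTC on Sep 6.
Add 4 hours and 10 minutes leg 1 → 21:05 UTC.
Add 7 hours and 50 minutes layover in Cape Town → 04:55 UTC (Sep 7).
Add 1 hour 34 minutes leg 2 → 06:29 UTC.
Add 4 hours and 30 minutes layover in Edinburgh → 10:59 UTC.
Add 5 hours 21 minutes leg 3 → 16:20 UTC.
Vantage Point is UTC−7:00, so local arrival = 16:20 − 7:00 = 09:20 on Sep 7.

09:20 on September 7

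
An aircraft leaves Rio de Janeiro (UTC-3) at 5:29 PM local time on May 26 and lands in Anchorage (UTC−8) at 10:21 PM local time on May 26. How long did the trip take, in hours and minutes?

Departure in UTC: 5:29 PM + 3:00 = 8:29 PM on May 26.
Arrival in UTC: 10:21 PM + 8:00 = 6:21 AM on May 27.
Elapsed = 6:21 AM − 8:29 PM (+1 day) = 9 hours 52 minutes.

9 hours 52 minutes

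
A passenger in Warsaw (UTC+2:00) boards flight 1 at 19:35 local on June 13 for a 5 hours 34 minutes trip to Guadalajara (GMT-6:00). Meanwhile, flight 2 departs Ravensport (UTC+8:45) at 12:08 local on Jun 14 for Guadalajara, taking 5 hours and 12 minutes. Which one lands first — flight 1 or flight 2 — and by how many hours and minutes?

the first, by 9 hours 26 minutes

Flight 1 in UTC: 19:35 − 2:00 = 17:35 on Jun 13.
+5 hours 34 minutes → arrive 23:09 UTC on Jun 13.
Flight 2 in UTC: 12:08 − 8:45 = 03:23 on Jun 14.
+5 hours 12 minutes → arrive 08:35 UTC on Jun 14.
Flight 1 lands earlier by 9 hours 26 minutes.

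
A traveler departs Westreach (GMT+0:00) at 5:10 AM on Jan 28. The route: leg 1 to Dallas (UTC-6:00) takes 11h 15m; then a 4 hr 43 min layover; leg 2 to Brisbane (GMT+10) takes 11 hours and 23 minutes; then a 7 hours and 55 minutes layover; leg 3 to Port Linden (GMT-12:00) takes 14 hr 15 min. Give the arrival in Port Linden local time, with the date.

6:41 PM on Jan 29

Westreach is at UTC+0, so departure is already 5:10 AM UTC on Jan 28.
Add 11 hours 15 minutes leg 1 → 4:25 PM UTC.
Add 4 hours and 43 minutes layover in Dallas → 9:08 PM UTC.
Add 11 hours and 23 minutes leg 2 → 8:31 AM UTC (Jan 29).
Add 7 hours 55 minutes layover in Brisbane → 4:26 PM UTC.
Add 14 hours and 15 minutes leg 3 → 6:41 AM UTC (Jan 30).
Port Linden is UTC−12:00, so local arrival = 6:41 AM − 12:00 = 6:41 PM on Jan 29.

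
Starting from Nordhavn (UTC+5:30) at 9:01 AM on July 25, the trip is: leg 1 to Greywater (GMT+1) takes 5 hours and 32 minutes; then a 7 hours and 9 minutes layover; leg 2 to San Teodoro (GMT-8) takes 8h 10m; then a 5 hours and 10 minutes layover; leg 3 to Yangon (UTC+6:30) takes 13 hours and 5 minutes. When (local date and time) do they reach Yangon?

Convert departure to UTC: 9:01 AM − 5:30 = 3:31 AM UTC on Jul 25.
Add 5 hours 32 minutes leg 1 → 9:03 AM UTC.
Add 7 hours 9 minutes layover in Greywater → 4:12 PM UTC.
Add 8 hours and 10 minutes leg 2 → 12:22 AM UTC (Jul 26).
Add 5 hours 10 minutes layover in San Teodoro → 5:32 AM UTC.
Add 13 hours and 5 minutes leg 3 → 6:37 PM UTC.
Yangon is UTC+6:30, so local arrival = 6:37 PM + 6:30 = 1:07 AM on Jul 27.

1:07 AM on July 27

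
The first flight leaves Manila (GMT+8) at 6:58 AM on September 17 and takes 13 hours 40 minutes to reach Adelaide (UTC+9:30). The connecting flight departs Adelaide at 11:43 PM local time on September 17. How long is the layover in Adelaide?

Convert departure to UTC: 6:58 AM − 8:00 = 10:58 PM UTC on Sep 16.
Add 13 hours and 40 minutes flight time → 12:38 PM UTC (Sep 17).
Adelaide is UTC+9:30, so local arrival = 12:38 PM + 9:30 = 10:08 PM on Sep 17.
Layover = 11:43 PM − 10:08 PM = 1 hour 35 minutes.

1 hour 35 minutes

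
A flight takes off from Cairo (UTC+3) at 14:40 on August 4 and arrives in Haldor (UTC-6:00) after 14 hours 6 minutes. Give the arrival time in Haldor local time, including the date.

19:46 on August 4

Convert departure to UTC: 14:40 − 3:00 = 11:40 UTC on Aug 4.
Add 14 hours and 6 minutes travel time → 01:46 UTC (Aug 5).
Haldor is UTC−6:00, so local arrival = 01:46 − 6:00 = 19:46 on Aug 4.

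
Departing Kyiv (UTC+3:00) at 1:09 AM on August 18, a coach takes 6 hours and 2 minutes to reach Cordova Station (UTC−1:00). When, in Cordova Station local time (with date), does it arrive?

Convert departure to UTC: 1:09 AM − 3:00 = 10:09 PM UTC on Aug 17.
Add 6 hours 2 minutes travel time → 4:11 AM UTC (Aug 18).
Cordova Station is UTC−1:00, so local arrival = 4:11 AM − 1:00 = 3:11 AM on Aug 18.

3:11 AM on August 18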